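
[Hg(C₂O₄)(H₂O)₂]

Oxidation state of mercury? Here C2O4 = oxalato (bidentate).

No counter-ion: the bracketed complex is neutral.
Ligand charges: 1×C2O4 = -2; 2×H2O neutral; sum -2.
Hg + (-2) = 0 ⇒ Hg is +2.

+2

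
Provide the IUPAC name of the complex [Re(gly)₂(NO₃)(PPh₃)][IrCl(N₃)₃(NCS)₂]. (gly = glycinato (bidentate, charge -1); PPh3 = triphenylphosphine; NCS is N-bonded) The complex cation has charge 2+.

Both ions are complex: the cation is named first with the plain metal name, the anion second with the -ate form; each ion's ligands are alphabetised independently.
The complex cation is given as 2+; its ligand charges sum to -3, so Re = +5.
A 1:1 salt means the anion carries the equal and opposite charge, 2−.
Anion: ligand charges sum to -6; for the ion to be 2−, Ir = +4.

bis(glycinato)nitrato(triphenylphosphine)rhenium(V) triazidochlorodiisothiocyanatoiridate(IV)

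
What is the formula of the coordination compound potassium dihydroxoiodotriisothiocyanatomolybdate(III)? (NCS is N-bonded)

Ligands: 2 hydroxo (OH, -1), 3 isothiocyanato (NCS, -1), 1 iodo (I, -1). Ligand charge sum = -6.
Charge balance with potassium (+1) requires 1 complex ion per 3 potassium.

K3[MoI(NCS)3(OH)2]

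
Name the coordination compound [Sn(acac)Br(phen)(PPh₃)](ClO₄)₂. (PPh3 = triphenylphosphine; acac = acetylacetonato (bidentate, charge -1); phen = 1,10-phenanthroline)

The 2 perchlorate counter-ions carry a total charge of -2, so each complex ion is 2+.
Ligand charges: 1×bromo (-1 each), 1×triphenylphosphine (neutral), 1×acetylacetonato (-1 each), 1×1,10-phenanthroline (neutral); total -2. So Sn + (-2) = 2+, giving Sn = +4.
Ligands are named alphabetically: acetylacetonato before bromo before phenanthroline before triphenylphosphine.

(acetylacetonato)bromo(1,10-phenanthroline)(triphenylphosphine)tin(IV) perchlorate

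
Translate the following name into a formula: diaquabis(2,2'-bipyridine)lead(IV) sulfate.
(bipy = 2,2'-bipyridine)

[Pb(bipy)2(H2O)2](SO4)2

Ligands: 2 aqua (H2O, neutral), 2 2,2'-bipyridine (bipy, neutral). Ligand charge sum = 0.
Charge balance with sulfate (-2) requires 1 complex ion per 2 sulfate.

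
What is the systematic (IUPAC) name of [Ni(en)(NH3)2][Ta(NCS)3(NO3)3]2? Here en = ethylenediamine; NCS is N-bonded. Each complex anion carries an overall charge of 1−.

The complex anion is given as 1−; its ligand charges sum to -6, so Ta = +5.
With 2 anions per cation, the cation must be 2×1 = 2+.
Cation: ligand charges sum to 0; for the ion to be 2+, Ni = +2.

diammine(ethylenediamine)nickel(II) triisothiocyanatotrinitratotantalate(V)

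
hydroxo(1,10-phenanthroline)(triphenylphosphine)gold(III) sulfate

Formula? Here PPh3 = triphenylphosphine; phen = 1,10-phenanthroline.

[Au(OH)(phen)(PPh3)]SO4

Ligands: 1 hydroxo (OH, -1), 1 triphenylphosphine (PPh3, neutral), 1 1,10-phenanthroline (phen, neutral). Ligand charge sum = -1.
Charge balance with sulfate (-2) requires 1 complex ion per 1 sulfate.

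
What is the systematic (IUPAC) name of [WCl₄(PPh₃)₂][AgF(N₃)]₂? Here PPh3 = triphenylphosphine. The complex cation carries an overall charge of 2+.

tetrachlorobis(triphenylphosphine)tungsten(VI) azidofluoroargentate(I)

Both ions are complex: the cation is named first with the plain metal name, the anion second with the -ate form; each ion's ligands are alphabetised independently.
The complex cation is given as 2+; its ligand charges sum to -4, so W = +6.
With 2 anions per cation, each anion must be 2/2 = 1−.
Anion: ligand charges sum to -2; for the ion to be 1−, Ag = +1.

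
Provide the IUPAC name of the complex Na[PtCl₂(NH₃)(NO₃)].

The 1 sodium counter-ion carries a total charge of +1, so each complex ion is 1−.
Ligand charges: 1×ammine (neutral), 1×nitrato (-1 each), 2×chloro (-1 each); total -3. So Pt + (-3) = 1−, giving Pt = +2.
The complex ion is anionic, so platinum takes the -ate form platinate(II).

sodium amminedichloronitratoplatinate(II)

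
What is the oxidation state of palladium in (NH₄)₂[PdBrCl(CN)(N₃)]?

+2

2 ammonium outside the brackets (+1 each) → the complex ion is 2−.
Ligand charges: 1×CN = -1; 1×Cl = -1; 1×N3 = -1; 1×Br = -1; sum -4.
Pd + (-4) = 2− ⇒ Pd is +2.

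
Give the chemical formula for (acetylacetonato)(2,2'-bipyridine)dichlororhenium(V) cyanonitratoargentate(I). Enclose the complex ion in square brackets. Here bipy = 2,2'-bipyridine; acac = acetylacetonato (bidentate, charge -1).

[Re(acac)(bipy)Cl2][Ag(CN)(NO3)]2

Cation [Re…]: ligand charges -3, Re(V) ⇒ ion charge 2+.
Anion [Ag…]: ligand charges -2, Ag(I) ⇒ ion charge 1−.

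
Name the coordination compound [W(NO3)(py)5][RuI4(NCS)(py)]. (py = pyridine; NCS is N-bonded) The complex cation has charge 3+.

nitratopentakis(pyridine)tungsten(IV) tetraiodoisothiocyanato(pyridine)ruthenate(II)

The complex cation is given as 3+; its ligand charges sum to -1, so W = +4.
A 1:1 salt means the anion carries the equal and opposite charge, 3−.
Anion: ligand charges sum to -5; for the ion to be 3−, Ru = +2.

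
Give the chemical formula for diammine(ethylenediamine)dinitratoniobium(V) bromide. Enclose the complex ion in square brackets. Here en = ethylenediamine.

[Nb(en)(NH3)2(NO3)2]Br3

Ligands: 2 nitrato (NO3, -1), 2 ammine (NH3, neutral), 1 ethylenediamine (en, neutral). Ligand charge sum = -2.
With Nb in oxidation state +5, the complex ion is [Nb...]^3+.
Charge balance with bromide (-1) requires 1 complex ion per 3 bromide.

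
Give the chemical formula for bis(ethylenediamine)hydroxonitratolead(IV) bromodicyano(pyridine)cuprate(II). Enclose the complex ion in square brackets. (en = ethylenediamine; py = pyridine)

[Pb(en)2(NO3)(OH)][CuBr(CN)2(py)]2

Cation [Pb…]: ligand charges -2, Pb(IV) ⇒ ion charge 2+.
Anion [Cu…]: ligand charges -3, Cu(II) ⇒ ion charge 1−.
One 2+ cation requires 2 of the 1− anion.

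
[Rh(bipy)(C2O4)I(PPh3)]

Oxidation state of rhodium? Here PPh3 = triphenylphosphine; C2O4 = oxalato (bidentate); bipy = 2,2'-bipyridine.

+3

No counter-ion: the bracketed complex is neutral.
Ligand charges: 1×PPh3 neutral; 1×I = -1; 1×C2O4 = -2; 1×bipy neutral; sum -3.
Rh + (-3) = 0 ⇒ Rh is +3.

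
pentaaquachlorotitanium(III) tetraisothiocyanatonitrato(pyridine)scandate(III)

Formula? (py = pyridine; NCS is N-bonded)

Cation [Ti…]: ligand charges -1, Ti(III) ⇒ ion charge 2+.
Anion [Sc…]: ligand charges -5, Sc(III) ⇒ ion charge 2−.
One 2+ cation balances one 2− anion.

[TiCl(H2O)5][Sc(NCS)4(NO3)(py)]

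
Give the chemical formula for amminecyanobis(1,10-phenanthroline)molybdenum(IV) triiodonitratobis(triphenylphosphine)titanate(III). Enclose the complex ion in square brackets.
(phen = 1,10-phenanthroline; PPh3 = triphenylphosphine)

[Mo(CN)(NH3)(phen)2][TiI3(NO3)(PPh3)2]3

Cation [Mo…]: ligand charges -1, Mo(IV) ⇒ ion charge 3+.
Anion [Ti…]: ligand charges -4, Ti(III) ⇒ ion charge 1−.
One 3+ cation requires 3 of the 1− anion.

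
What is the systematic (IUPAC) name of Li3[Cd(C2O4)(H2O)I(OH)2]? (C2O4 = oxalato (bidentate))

The 3 lithium counter-ions carry a total charge of +3, so each complex ion is 3−.
Ligand charges: 2×hydroxo (-1 each), 1×iodo (-1 each), 1×aqua (neutral), 1×oxalato (-2 each); total -5. So Cd + (-5) = 3−, giving Cd = +2.
The complex ion is anionic, so cadmium takes the -ate form cadmate(II).

lithium aquadihydroxoiodooxalatocadmate(II)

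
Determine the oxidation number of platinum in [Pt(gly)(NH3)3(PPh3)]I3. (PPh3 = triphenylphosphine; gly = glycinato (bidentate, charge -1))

3 iodide outside the brackets (-1 each) → the complex ion is 3+.
Ligand charges: 1×PPh3 neutral; 1×gly = -1; 3×NH3 neutral; sum -1.
Pt + (-1) = 3+ ⇒ Pt is +4.

+4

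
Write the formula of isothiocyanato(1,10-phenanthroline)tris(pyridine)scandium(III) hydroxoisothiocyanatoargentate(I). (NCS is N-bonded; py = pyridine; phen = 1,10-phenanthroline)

Cation [Sc…]: ligand charges -1, Sc(III) ⇒ ion charge 2+.
Anion [Ag…]: ligand charges -2, Ag(I) ⇒ ion charge 1−.
One 2+ cation requires 2 of the 1− anion.

[Sc(NCS)(phen)(py)3][Ag(NCS)(OH)]2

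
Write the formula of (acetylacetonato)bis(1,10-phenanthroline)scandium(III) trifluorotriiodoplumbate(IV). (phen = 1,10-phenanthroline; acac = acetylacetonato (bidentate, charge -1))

[Sc(acac)(phen)2][PbF3I3]

Cation [Sc…]: ligand charges -1, Sc(III) ⇒ ion charge 2+.
Anion [Pb…]: ligand charges -6, Pb(IV) ⇒ ion charge 2−.
One 2+ cation balances one 2− anion.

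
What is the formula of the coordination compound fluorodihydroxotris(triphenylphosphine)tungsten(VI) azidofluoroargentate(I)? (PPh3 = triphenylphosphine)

Cation [W…]: ligand charges -3, W(VI) ⇒ ion charge 3+.
Anion [Ag…]: ligand charges -2, Ag(I) ⇒ ion charge 1−.
One 3+ cation requires 3 of the 1− anion.

[WF(OH)2(PPh3)3][AgF(N3)]3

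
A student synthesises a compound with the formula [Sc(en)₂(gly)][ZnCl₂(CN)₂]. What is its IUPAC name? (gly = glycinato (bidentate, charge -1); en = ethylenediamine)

Both ions are complex: the cation is named first with the plain metal name, the anion second with the -ate form; each ion's ligands are alphabetised independently.
Zinc is always +2 in its complexes; the anion's ligand charges sum to -4, so the complex anion is 2−.
A 1:1 salt means the cation carries the equal and opposite charge, 2+.
Cation: ligand charges sum to -1; for the ion to be 2+, Sc = +3.

bis(ethylenediamine)(glycinato)scandium(III) dichlorodicyanozincate(II)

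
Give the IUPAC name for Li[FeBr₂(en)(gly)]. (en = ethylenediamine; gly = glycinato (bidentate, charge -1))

The 1 lithium counter-ion carries a total charge of +1, so each complex ion is 1−.
Ligand charges: 2×bromo (-1 each), 1×ethylenediamine (neutral), 1×glycinato (-1 each); total -3. So Fe + (-3) = 1−, giving Fe = +2.
Ligands are named alphabetically: bromo before ethylenediamine before glycinato.
The complex ion is anionic, so iron takes the -ate form ferrate(II).

lithium dibromo(ethylenediamine)(glycinato)ferrate(II)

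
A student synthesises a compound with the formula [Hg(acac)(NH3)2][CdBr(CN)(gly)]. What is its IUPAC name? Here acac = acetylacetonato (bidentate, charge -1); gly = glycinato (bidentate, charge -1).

(acetylacetonato)diamminemercury(II) bromocyano(glycinato)cadmate(II)

Cadmium is always +2 in its complexes; the anion's ligand charges sum to -3, so the complex anion is 1−.
A 1:1 salt means the cation carries the equal and opposite charge, 1+.
Cation: ligand charges sum to -1; for the ion to be 1+, Hg = +2.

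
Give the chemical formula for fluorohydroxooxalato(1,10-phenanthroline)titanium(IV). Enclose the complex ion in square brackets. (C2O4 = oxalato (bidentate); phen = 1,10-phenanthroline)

Ligands: 1 hydroxo (OH, -1), 1 fluoro (F, -1), 1 oxalato (C2O4, -2), 1 1,10-phenanthroline (phen, neutral). Ligand charge sum = -4.
With Ti in oxidation state +4, the complex ion is [Ti...].

[Ti(C2O4)F(OH)(phen)]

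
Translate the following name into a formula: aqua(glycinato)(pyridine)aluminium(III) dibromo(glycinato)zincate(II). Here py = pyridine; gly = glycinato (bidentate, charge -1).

[Al(gly)(H2O)(py)][ZnBr2(gly)]2

Cation [Al…]: ligand charges -1, Al(III) ⇒ ion charge 2+.
Anion [Zn…]: ligand charges -3, Zn(II) ⇒ ion charge 1−.
One 2+ cation requires 2 of the 1− anion.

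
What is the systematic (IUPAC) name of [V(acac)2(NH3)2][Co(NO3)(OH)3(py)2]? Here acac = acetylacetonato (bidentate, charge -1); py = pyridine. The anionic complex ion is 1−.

bis(acetylacetonato)diamminevanadium(III) trihydroxonitratobis(pyridine)cobaltate(III)

The complex anion is given as 1−; its ligand charges sum to -4, so Co = +3.
A 1:1 salt means the cation carries the equal and opposite charge, 1+.
Cation: ligand charges sum to -2; for the ion to be 1+, V = +3.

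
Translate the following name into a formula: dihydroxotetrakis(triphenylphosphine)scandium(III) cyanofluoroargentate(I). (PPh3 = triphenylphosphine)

[Sc(OH)2(PPh3)4][Ag(CN)F]

Cation [Sc…]: ligand charges -2, Sc(III) ⇒ ion charge 1+.
Anion [Ag…]: ligand charges -2, Ag(I) ⇒ ion charge 1−.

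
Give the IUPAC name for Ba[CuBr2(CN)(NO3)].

barium dibromocyanonitratocuprate(II)

The 1 barium counter-ion carries a total charge of +2, so each complex ion is 2−.
Ligand charges: 1×nitrato (-1 each), 1×cyano (-1 each), 2×bromo (-1 each); total -4. So Cu + (-4) = 2−, giving Cu = +2.
The complex ion is anionic, so copper takes the -ate form cuprate(II).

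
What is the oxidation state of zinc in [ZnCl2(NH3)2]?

No counter-ion: the bracketed complex is neutral.
Ligand charges: 2×Cl = -2; 2×NH3 neutral; sum -2.
Zn + (-2) = 0 ⇒ Zn is +2.

+2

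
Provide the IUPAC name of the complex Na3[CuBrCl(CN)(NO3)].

The 3 sodium counter-ions carry a total charge of +3, so each complex ion is 3−.
Ligand charges: 1×cyano (-1 each), 1×nitrato (-1 each), 1×bromo (-1 each), 1×chloro (-1 each); total -4. So Cu + (-4) = 3−, giving Cu = +1.
The complex ion is anionic, so copper takes the -ate form cuprate(I).

sodium bromochlorocyanonitratocuprate(I)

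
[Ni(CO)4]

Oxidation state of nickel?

0

No counter-ion: the bracketed complex is neutral.
Ligand charges: 4×CO neutral; sum 0.
Ni + (0) = 0 ⇒ Ni is 0.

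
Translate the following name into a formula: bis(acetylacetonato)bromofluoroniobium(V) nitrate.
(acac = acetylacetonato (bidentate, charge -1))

[Nb(acac)2BrF]NO3

Ligands: 2 acetylacetonato (acac, -1), 1 fluoro (F, -1), 1 bromo (Br, -1). Ligand charge sum = -4.
Charge balance with nitrate (-1) requires 1 complex ion per 1 nitrate.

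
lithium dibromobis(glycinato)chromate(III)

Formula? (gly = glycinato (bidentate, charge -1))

Ligands: 2 glycinato (gly, -1), 2 bromo (Br, -1). Ligand charge sum = -4.
With Cr in oxidation state +3, the complex ion is [Cr...]^1−.
Charge balance with lithium (+1) requires 1 complex ion per 1 lithium.

Li[CrBr2(gly)2]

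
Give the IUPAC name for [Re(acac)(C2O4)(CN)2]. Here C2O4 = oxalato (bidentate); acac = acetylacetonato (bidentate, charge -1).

(acetylacetonato)dicyanooxalatorhenium(V)

There is no counter-ion, so the complex is neutral overall.
Ligand charges: 1×oxalato (-2 each), 1×acetylacetonato (-1 each), 2×cyano (-1 each); total -5. So Re + (-5) = 0, giving Re = +5.
Ligands are named alphabetically: acetylacetonato before cyano before oxalato.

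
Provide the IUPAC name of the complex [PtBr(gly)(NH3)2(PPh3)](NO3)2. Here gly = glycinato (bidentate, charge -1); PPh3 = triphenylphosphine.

The 2 nitrate counter-ions carry a total charge of -2, so each complex ion is 2+.
Ligand charges: 1×bromo (-1 each), 2×ammine (neutral), 1×glycinato (-1 each), 1×triphenylphosphine (neutral); total -2. So Pt + (-2) = 2+, giving Pt = +4.
Ligands are named alphabetically: ammine before bromo before glycinato before triphenylphosphine.

diamminebromo(glycinato)(triphenylphosphine)platinum(IV) nitrate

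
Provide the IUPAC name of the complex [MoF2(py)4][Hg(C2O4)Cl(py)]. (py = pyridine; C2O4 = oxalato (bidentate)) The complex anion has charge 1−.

difluorotetrakis(pyridine)molybdenum(III) chlorooxalato(pyridine)mercurate(II)

The complex anion is given as 1−; its ligand charges sum to -3, so Hg = +2.
A 1:1 salt means the cation carries the equal and opposite charge, 1+.
Cation: ligand charges sum to -2; for the ion to be 1+, Mo = +3.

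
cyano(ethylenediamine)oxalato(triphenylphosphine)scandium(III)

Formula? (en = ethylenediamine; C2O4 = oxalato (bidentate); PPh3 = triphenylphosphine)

[Sc(C2O4)(CN)(en)(PPh3)]

Ligands: 1 cyano (CN, -1), 1 ethylenediamine (en, neutral), 1 oxalato (C2O4, -2), 1 triphenylphosphine (PPh3, neutral). Ligand charge sum = -3.
With Sc in oxidation state +3, the complex ion is [Sc...].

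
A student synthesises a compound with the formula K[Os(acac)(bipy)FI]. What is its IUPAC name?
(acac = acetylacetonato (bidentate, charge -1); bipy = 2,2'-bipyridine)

potassium (acetylacetonato)(2,2'-bipyridine)fluoroiodoosmate(II)

The 1 potassium counter-ion carries a total charge of +1, so each complex ion is 1−.
Ligand charges: 1×acetylacetonato (-1 each), 1×2,2'-bipyridine (neutral), 1×iodo (-1 each), 1×fluoro (-1 each); total -3. So Os + (-3) = 1−, giving Os = +2.
Ligands are named alphabetically: acetylacetonato before bipyridine before fluoro before iodo.
The complex ion is anionic, so osmium takes the -ate form osmate(II).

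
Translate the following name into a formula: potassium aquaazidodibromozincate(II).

K[ZnBr2(H2O)(N3)]

Ligands: 1 aqua (H2O, neutral), 1 azido (N3, -1), 2 bromo (Br, -1). Ligand charge sum = -3.
Charge balance with potassium (+1) requires 1 complex ion per 1 potassium.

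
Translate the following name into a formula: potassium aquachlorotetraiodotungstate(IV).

Ligands: 1 aqua (H2O, neutral), 1 chloro (Cl, -1), 4 iodo (I, -1). Ligand charge sum = -5.
With W in oxidation state +4, the complex ion is [W...]^1−.
Charge balance with potassium (+1) requires 1 complex ion per 1 potassium.

K[WCl(H2O)I4]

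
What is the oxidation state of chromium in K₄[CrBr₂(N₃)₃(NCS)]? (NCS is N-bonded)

4 potassium outside the brackets (+1 each) → the complex ion is 4−.
Ligand charges: 1×NCS = -1; 2×Br = -2; 3×N3 = -3; sum -6.
Cr + (-6) = 4− ⇒ Cr is +2.

+2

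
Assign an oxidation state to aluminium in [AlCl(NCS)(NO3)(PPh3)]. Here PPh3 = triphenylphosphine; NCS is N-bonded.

No counter-ion: the bracketed complex is neutral.
Ligand charges: 1×NO3 = -1; 1×PPh3 neutral; 1×Cl = -1; 1×NCS = -1; sum -3.
Al + (-3) = 0 ⇒ Al is +3.

+3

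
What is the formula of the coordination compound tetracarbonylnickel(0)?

Ligands: 4 carbonyl (CO, neutral). Ligand charge sum = 0.
With Ni in oxidation state 0, the complex ion is [Ni...].

[Ni(CO)4]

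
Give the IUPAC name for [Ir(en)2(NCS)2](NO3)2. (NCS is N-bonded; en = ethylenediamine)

The 2 nitrate counter-ions carry a total charge of -2, so each complex ion is 2+.
Ligand charges: 2×isothiocyanato (-1 each), 2×ethylenediamine (neutral); total -2. So Ir + (-2) = 2+, giving Ir = +4.
Ligands are named alphabetically: ethylenediamine before isothiocyanato.

bis(ethylenediamine)diisothiocyanatoiridium(IV) nitrate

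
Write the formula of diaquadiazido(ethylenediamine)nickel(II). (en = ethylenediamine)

Ligands: 2 azido (N3, -1), 2 aqua (H2O, neutral), 1 ethylenediamine (en, neutral). Ligand charge sum = -2.
With Ni in oxidation state +2, the complex ion is [Ni...].

[Ni(en)(H2O)2(N3)2]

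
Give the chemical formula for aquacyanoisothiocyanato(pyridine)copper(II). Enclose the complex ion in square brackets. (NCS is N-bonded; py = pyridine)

[Cu(CN)(H2O)(NCS)(py)]

Ligands: 1 isothiocyanato (NCS, -1), 1 aqua (H2O, neutral), 1 cyano (CN, -1), 1 pyridine (py, neutral). Ligand charge sum = -2.
With Cu in oxidation state +2, the complex ion is [Cu...].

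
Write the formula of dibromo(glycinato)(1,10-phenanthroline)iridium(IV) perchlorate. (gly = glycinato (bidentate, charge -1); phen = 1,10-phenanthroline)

[IrBr2(gly)(phen)]ClO4

Ligands: 2 bromo (Br, -1), 1 glycinato (gly, -1), 1 1,10-phenanthroline (phen, neutral). Ligand charge sum = -3.
With Ir in oxidation state +4, the complex ion is [Ir...]^1+.
Charge balance with perchlorate (-1) requires 1 complex ion per 1 perchlorate.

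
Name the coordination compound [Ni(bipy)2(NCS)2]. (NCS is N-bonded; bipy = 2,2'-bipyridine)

There is no counter-ion, so the complex is neutral overall.
Ligand charges: 2×isothiocyanato (-1 each), 2×2,2'-bipyridine (neutral); total -2. So Ni + (-2) = 0, giving Ni = +2.
Ligands are named alphabetically: bipyridine before isothiocyanato.

bis(2,2'-bipyridine)diisothiocyanatonickel(II)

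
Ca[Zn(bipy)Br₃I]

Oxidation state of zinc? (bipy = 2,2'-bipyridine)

+2

1 calcium outside the brackets (+2 each) → the complex ion is 2−.
Ligand charges: 1×bipy neutral; 1×I = -1; 3×Br = -3; sum -4.
Zn + (-4) = 2− ⇒ Zn is +2.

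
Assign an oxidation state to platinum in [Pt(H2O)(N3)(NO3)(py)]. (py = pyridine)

+2

No counter-ion: the bracketed complex is neutral.
Ligand charges: 1×N3 = -1; 1×NO3 = -1; 1×H2O neutral; 1×py neutral; sum -2.
Pt + (-2) = 0 ⇒ Pt is +2.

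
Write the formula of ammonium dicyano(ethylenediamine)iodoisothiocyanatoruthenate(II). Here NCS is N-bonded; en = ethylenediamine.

(NH4)2[Ru(CN)2(en)I(NCS)]

Ligands: 1 isothiocyanato (NCS, -1), 1 iodo (I, -1), 2 cyano (CN, -1), 1 ethylenediamine (en, neutral). Ligand charge sum = -4.
Charge balance with ammonium (+1) requires 1 complex ion per 2 ammonium.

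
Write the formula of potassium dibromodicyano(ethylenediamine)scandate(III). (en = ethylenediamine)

K[ScBr2(CN)2(en)]

Ligands: 1 ethylenediamine (en, neutral), 2 cyano (CN, -1), 2 bromo (Br, -1). Ligand charge sum = -4.
With Sc in oxidation state +3, the complex ion is [Sc...]^1−.
Charge balance with potassium (+1) requires 1 complex ion per 1 potassium.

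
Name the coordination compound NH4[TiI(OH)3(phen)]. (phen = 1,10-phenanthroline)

The 1 ammonium counter-ion carries a total charge of +1, so each complex ion is 1−.
Ligand charges: 3×hydroxo (-1 each), 1×1,10-phenanthroline (neutral), 1×iodo (-1 each); total -4. So Ti + (-4) = 1−, giving Ti = +3.
Ligands are named alphabetically: hydroxo before iodo before phenanthroline.
The complex ion is anionic, so titanium takes the -ate form titanate(III).

ammonium trihydroxoiodo(1,10-phenanthroline)titanate(III)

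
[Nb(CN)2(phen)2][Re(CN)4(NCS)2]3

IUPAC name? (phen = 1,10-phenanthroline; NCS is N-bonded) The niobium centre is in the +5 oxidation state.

Both ions are complex: the cation is named first with the plain metal name, the anion second with the -ate form; each ion's ligands are alphabetised independently.
Nb is given as +5; the cation's ligand charges sum to -2, so the complex cation is 3+.
With 3 anions per cation, each anion must be 3/3 = 1−.
Anion: ligand charges sum to -6; for the ion to be 1−, Re = +5.

dicyanobis(1,10-phenanthroline)niobium(V) tetracyanodiisothiocyanatorhenate(V)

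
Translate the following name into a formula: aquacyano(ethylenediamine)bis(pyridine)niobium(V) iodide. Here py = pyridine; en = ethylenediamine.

Ligands: 2 pyridine (py, neutral), 1 ethylenediamine (en, neutral), 1 aqua (H2O, neutral), 1 cyano (CN, -1). Ligand charge sum = -1.
With Nb in oxidation state +5, the complex ion is [Nb...]^4+.
Charge balance with iodide (-1) requires 1 complex ion per 4 iodide.

[Nb(CN)(en)(H2O)(py)2]I4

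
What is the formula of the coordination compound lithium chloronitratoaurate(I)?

Li[AuCl(NO3)]

Ligands: 1 nitrato (NO3, -1), 1 chloro (Cl, -1). Ligand charge sum = -2.
Charge balance with lithium (+1) requires 1 complex ion per 1 lithium.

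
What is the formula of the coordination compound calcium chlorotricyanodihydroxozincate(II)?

Ligands: 2 hydroxo (OH, -1), 3 cyano (CN, -1), 1 chloro (Cl, -1). Ligand charge sum = -6.
With Zn in oxidation state +2, the complex ion is [Zn...]^4−.
Charge balance with calcium (+2) requires 1 complex ion per 2 calcium.

Ca2[ZnCl(CN)3(OH)2]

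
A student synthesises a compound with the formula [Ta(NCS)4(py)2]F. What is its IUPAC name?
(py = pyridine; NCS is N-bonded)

tetraisothiocyanatobis(pyridine)tantalum(V) fluoride

The 1 fluoride counter-ion carries a total charge of -1, so each complex ion is 1+.
Ligand charges: 2×pyridine (neutral), 4×isothiocyanato (-1 each); total -4. So Ta + (-4) = 1+, giving Ta = +5.
Ligands are named alphabetically: isothiocyanato before pyridine.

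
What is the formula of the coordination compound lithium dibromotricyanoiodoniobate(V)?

Li[NbBr2(CN)3I]

Ligands: 1 iodo (I, -1), 2 bromo (Br, -1), 3 cyano (CN, -1). Ligand charge sum = -6.
With Nb in oxidation state +5, the complex ion is [Nb...]^1−.
Charge balance with lithium (+1) requires 1 complex ion per 1 lithium.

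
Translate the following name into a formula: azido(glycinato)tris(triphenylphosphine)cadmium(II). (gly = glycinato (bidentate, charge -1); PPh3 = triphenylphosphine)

Ligands: 1 azido (N3, -1), 1 glycinato (gly, -1), 3 triphenylphosphine (PPh3, neutral). Ligand charge sum = -2.
With Cd in oxidation state +2, the complex ion is [Cd...].

[Cd(gly)(N3)(PPh3)3]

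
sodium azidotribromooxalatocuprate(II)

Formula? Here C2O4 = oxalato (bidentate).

Ligands: 3 bromo (Br, -1), 1 azido (N3, -1), 1 oxalato (C2O4, -2). Ligand charge sum = -6.
With Cu in oxidation state +2, the complex ion is [Cu...]^4−.
Charge balance with sodium (+1) requires 1 complex ion per 4 sodium.

Na4[CuBr3(C2O4)(N3)]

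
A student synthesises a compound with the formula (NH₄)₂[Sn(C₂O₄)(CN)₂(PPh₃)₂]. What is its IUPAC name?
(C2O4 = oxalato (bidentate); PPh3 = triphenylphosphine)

ammonium dicyanooxalatobis(triphenylphosphine)stannate(II)

The 2 ammonium counter-ions carry a total charge of +2, so each complex ion is 2−.
Ligand charges: 1×oxalato (-2 each), 2×cyano (-1 each), 2×triphenylphosphine (neutral); total -4. So Sn + (-4) = 2−, giving Sn = +2.
Ligands are named alphabetically: cyano before oxalato before triphenylphosphine.
The complex ion is anionic, so tin takes the -ate form stannate(II).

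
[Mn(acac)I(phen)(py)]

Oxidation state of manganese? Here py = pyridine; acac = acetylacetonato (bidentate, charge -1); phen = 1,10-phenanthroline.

No counter-ion: the bracketed complex is neutral.
Ligand charges: 1×py neutral; 1×acac = -1; 1×phen neutral; 1×I = -1; sum -2.
Mn + (-2) = 0 ⇒ Mn is +2.

+2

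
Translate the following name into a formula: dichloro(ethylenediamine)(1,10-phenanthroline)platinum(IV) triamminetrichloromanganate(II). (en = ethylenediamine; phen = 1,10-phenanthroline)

Cation [Pt…]: ligand charges -2, Pt(IV) ⇒ ion charge 2+.
Anion [Mn…]: ligand charges -3, Mn(II) ⇒ ion charge 1−.
One 2+ cation requires 2 of the 1− anion.

[PtCl2(en)(phen)][MnCl3(NH3)3]2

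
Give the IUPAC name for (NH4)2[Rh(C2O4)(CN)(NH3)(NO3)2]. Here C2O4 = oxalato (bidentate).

ammonium amminecyanodinitratooxalatorhodate(III)

The 2 ammonium counter-ions carry a total charge of +2, so each complex ion is 2−.
Ligand charges: 1×ammine (neutral), 2×nitrato (-1 each), 1×oxalato (-2 each), 1×cyano (-1 each); total -5. So Rh + (-5) = 2−, giving Rh = +3.
Ligands are named alphabetically: ammine before cyano before nitrato before oxalato.
The complex ion is anionic, so rhodium takes the -ate form rhodate(III).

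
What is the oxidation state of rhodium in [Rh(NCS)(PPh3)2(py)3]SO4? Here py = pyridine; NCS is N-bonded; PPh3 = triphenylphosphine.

+3

1 sulfate outside the brackets (-2 each) → the complex ion is 2+.
Ligand charges: 3×py neutral; 1×NCS = -1; 2×PPh3 neutral; sum -1.
Rh + (-1) = 2+ ⇒ Rh is +3.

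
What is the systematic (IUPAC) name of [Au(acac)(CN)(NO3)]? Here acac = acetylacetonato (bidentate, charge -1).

There is no counter-ion, so the complex is neutral overall.
Ligand charges: 1×acetylacetonato (-1 each), 1×cyano (-1 each), 1×nitrato (-1 each); total -3. So Au + (-3) = 0, giving Au = +3.
Ligands are named alphabetically: acetylacetonato before cyano before nitrato.

(acetylacetonato)cyanonitratogold(III)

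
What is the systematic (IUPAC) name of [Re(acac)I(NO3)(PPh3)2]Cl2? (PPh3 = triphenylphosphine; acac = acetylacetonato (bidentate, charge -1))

The 2 chloride counter-ions carry a total charge of -2, so each complex ion is 2+.
Ligand charges: 1×iodo (-1 each), 1×nitrato (-1 each), 2×triphenylphosphine (neutral), 1×acetylacetonato (-1 each); total -3. So Re + (-3) = 2+, giving Re = +5.
Ligands are named alphabetically: acetylacetonato before iodo before nitrato before triphenylphosphine.

(acetylacetonato)iodonitratobis(triphenylphosphine)rhenium(V) chloride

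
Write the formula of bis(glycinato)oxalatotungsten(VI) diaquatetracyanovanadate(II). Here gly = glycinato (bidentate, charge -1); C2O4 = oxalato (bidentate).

Cation [W…]: ligand charges -4, W(VI) ⇒ ion charge 2+.
Anion [V…]: ligand charges -4, V(II) ⇒ ion charge 2−.

[W(C2O4)(gly)2][V(CN)4(H2O)2]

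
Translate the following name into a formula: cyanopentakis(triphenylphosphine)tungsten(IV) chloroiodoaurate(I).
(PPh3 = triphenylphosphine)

[W(CN)(PPh3)5][AuClI]3

Cation [W…]: ligand charges -1, W(IV) ⇒ ion charge 3+.
Anion [Au…]: ligand charges -2, Au(I) ⇒ ion charge 1−.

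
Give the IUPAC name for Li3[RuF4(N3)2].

The 3 lithium counter-ions carry a total charge of +3, so each complex ion is 3−.
Ligand charges: 2×azido (-1 each), 4×fluoro (-1 each); total -6. So Ru + (-6) = 3−, giving Ru = +3.
Ligands are named alphabetically: azido before fluoro.
The complex ion is anionic, so ruthenium takes the -ate form ruthenate(III).

lithium diazidotetrafluororuthenate(III)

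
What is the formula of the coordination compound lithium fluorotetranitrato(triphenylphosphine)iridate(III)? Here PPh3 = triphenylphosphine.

Li2[IrF(NO3)4(PPh3)]

Ligands: 4 nitrato (NO3, -1), 1 fluoro (F, -1), 1 triphenylphosphine (PPh3, neutral). Ligand charge sum = -5.
With Ir in oxidation state +3, the complex ion is [Ir...]^2−.
Charge balance with lithium (+1) requires 1 complex ion per 2 lithium.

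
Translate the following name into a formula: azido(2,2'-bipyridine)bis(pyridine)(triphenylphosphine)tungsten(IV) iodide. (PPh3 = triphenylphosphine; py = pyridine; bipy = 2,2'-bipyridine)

Ligands: 1 azido (N3, -1), 1 triphenylphosphine (PPh3, neutral), 2 pyridine (py, neutral), 1 2,2'-bipyridine (bipy, neutral). Ligand charge sum = -1.
With W in oxidation state +4, the complex ion is [W...]^3+.
Charge balance with iodide (-1) requires 1 complex ion per 3 iodide.

[W(bipy)(N3)(PPh3)(py)2]I3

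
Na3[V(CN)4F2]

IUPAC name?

sodium tetracyanodifluorovanadate(III)

The 3 sodium counter-ions carry a total charge of +3, so each complex ion is 3−.
Ligand charges: 4×cyano (-1 each), 2×fluoro (-1 each); total -6. So V + (-6) = 3−, giving V = +3.
The complex ion is anionic, so vanadium takes the -ate form vanadate(III).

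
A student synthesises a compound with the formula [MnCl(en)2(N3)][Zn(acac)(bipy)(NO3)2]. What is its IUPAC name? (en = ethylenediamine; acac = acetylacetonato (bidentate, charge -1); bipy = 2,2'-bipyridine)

azidochlorobis(ethylenediamine)manganese(III) (acetylacetonato)(2,2'-bipyridine)dinitratozincate(II)

Both ions are complex: the cation is named first with the plain metal name, the anion second with the -ate form; each ion's ligands are alphabetised independently.
Zinc is always +2 in its complexes; the anion's ligand charges sum to -3, so the complex anion is 1−.
A 1:1 salt means the cation carries the equal and opposite charge, 1+.
Cation: ligand charges sum to -2; for the ion to be 1+, Mn = +3.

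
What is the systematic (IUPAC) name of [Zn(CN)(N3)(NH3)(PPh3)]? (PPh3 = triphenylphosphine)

There is no counter-ion, so the complex is neutral overall.
Ligand charges: 1×cyano (-1 each), 1×ammine (neutral), 1×azido (-1 each), 1×triphenylphosphine (neutral); total -2. So Zn + (-2) = 0, giving Zn = +2.
Ligands are named alphabetically: ammine before azido before cyano before triphenylphosphine.

ammineazidocyano(triphenylphosphine)zinc(II)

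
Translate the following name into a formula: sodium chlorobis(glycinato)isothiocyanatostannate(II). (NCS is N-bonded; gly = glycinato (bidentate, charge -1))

Ligands: 1 chloro (Cl, -1), 1 isothiocyanato (NCS, -1), 2 glycinato (gly, -1). Ligand charge sum = -4.
Charge balance with sodium (+1) requires 1 complex ion per 2 sodium.

Na2[SnCl(gly)2(NCS)]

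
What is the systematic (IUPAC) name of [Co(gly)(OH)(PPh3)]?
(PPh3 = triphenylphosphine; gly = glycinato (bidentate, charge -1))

There is no counter-ion, so the complex is neutral overall.
Ligand charges: 1×hydroxo (-1 each), 1×triphenylphosphine (neutral), 1×glycinato (-1 each); total -2. So Co + (-2) = 0, giving Co = +2.
Ligands are named alphabetically: glycinato before hydroxo before triphenylphosphine.

(glycinato)hydroxo(triphenylphosphine)cobalt(II)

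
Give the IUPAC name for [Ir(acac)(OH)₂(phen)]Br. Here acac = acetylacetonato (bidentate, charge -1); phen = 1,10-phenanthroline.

The 1 bromide counter-ion carries a total charge of -1, so each complex ion is 1+.
Ligand charges: 1×acetylacetonato (-1 each), 1×1,10-phenanthroline (neutral), 2×hydroxo (-1 each); total -3. So Ir + (-3) = 1+, giving Ir = +4.
Ligands are named alphabetically: acetylacetonato before hydroxo before phenanthroline.

(acetylacetonato)dihydroxo(1,10-phenanthroline)iridium(IV) bromide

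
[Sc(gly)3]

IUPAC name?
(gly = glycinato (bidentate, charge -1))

There is no counter-ion, so the complex is neutral overall.
Ligand charges: 3×glycinato (-1 each); total -3. So Sc + (-3) = 0, giving Sc = +3.

tris(glycinato)scandium(III)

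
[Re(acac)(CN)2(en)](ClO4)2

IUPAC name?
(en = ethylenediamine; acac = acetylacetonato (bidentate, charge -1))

(acetylacetonato)dicyano(ethylenediamine)rhenium(V) perchlorate

The 2 perchlorate counter-ions carry a total charge of -2, so each complex ion is 2+.
Ligand charges: 1×ethylenediamine (neutral), 1×acetylacetonato (-1 each), 2×cyano (-1 each); total -3. So Re + (-3) = 2+, giving Re = +5.
Ligands are named alphabetically: acetylacetonato before cyano before ethylenediamine.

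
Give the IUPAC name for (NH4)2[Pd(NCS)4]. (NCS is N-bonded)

ammonium tetraisothiocyanatopalladate(II)

The 2 ammonium counter-ions carry a total charge of +2, so each complex ion is 2−.
Ligand charges: 4×isothiocyanato (-1 each); total -4. So Pd + (-4) = 2−, giving Pd = +2.
The complex ion is anionic, so palladium takes the -ate form palladate(II).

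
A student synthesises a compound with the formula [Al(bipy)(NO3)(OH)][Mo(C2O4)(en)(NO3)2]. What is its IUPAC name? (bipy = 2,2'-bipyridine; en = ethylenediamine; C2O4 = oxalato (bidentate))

(2,2'-bipyridine)hydroxonitratoaluminium(III) (ethylenediamine)dinitratooxalatomolybdate(III)

Aluminium is always +3 in its complexes; the cation's ligand charges sum to -2, so the complex cation is 1+.
A 1:1 salt means the anion carries the equal and opposite charge, 1−.
Anion: ligand charges sum to -4; for the ion to be 1−, Mo = +3.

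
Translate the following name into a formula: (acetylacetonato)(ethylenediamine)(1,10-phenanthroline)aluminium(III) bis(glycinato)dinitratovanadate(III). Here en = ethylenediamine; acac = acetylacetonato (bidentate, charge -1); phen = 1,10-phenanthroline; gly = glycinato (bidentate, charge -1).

[Al(acac)(en)(phen)][V(gly)2(NO3)2]2

Cation [Al…]: ligand charges -1, Al(III) ⇒ ion charge 2+.
Anion [V…]: ligand charges -4, V(III) ⇒ ion charge 1−.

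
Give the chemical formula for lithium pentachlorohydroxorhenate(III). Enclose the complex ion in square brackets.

Li3[ReCl5(OH)]

Ligands: 1 hydroxo (OH, -1), 5 chloro (Cl, -1). Ligand charge sum = -6.
With Re in oxidation state +3, the complex ion is [Re...]^3−.
Charge balance with lithium (+1) requires 1 complex ion per 3 lithium.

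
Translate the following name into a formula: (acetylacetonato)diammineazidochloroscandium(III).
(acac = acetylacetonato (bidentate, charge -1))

[Sc(acac)Cl(N3)(NH3)2]

Ligands: 1 chloro (Cl, -1), 1 azido (N3, -1), 1 acetylacetonato (acac, -1), 2 ammine (NH3, neutral). Ligand charge sum = -3.
With Sc in oxidation state +3, the complex ion is [Sc...].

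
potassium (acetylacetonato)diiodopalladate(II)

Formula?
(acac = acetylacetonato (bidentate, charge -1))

Ligands: 1 acetylacetonato (acac, -1), 2 iodo (I, -1). Ligand charge sum = -3.
Charge balance with potassium (+1) requires 1 complex ion per 1 potassium.

K[Pd(acac)I2]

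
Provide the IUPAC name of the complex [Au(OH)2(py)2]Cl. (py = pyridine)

dihydroxobis(pyridine)gold(III) chloride

The 1 chloride counter-ion carries a total charge of -1, so each complex ion is 1+.
Ligand charges: 2×hydroxo (-1 each), 2×pyridine (neutral); total -2. So Au + (-2) = 1+, giving Au = +3.
Ligands are named alphabetically: hydroxo before pyridine.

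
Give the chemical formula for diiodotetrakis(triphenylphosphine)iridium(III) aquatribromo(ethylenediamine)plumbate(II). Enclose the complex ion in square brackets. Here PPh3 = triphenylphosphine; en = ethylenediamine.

Cation [Ir…]: ligand charges -2, Ir(III) ⇒ ion charge 1+.
Anion [Pb…]: ligand charges -3, Pb(II) ⇒ ion charge 1−.
One 1+ cation balances one 1− anion.

[IrI2(PPh3)4][PbBr3(en)(H2O)]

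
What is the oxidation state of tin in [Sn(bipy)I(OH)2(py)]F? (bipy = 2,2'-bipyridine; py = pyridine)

+4

1 fluoride outside the brackets (-1 each) → the complex ion is 1+.
Ligand charges: 1×I = -1; 1×bipy neutral; 2×OH = -2; 1×py neutral; sum -3.
Sn + (-3) = 1+ ⇒ Sn is +4.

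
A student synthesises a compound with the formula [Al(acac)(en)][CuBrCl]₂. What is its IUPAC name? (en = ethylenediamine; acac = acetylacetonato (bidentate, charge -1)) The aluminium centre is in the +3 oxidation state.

(acetylacetonato)(ethylenediamine)aluminium(III) bromochlorocuprate(I)

Al is given as +3; the cation's ligand charges sum to -1, so the complex cation is 2+.
With 2 anions per cation, each anion must be 2/2 = 1−.
Anion: ligand charges sum to -2; for the ion to be 1−, Cu = +1.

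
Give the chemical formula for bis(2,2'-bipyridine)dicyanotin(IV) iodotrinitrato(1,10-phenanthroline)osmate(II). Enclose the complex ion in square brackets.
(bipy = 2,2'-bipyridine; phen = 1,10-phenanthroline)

Cation [Sn…]: ligand charges -2, Sn(IV) ⇒ ion charge 2+.
Anion [Os…]: ligand charges -4, Os(II) ⇒ ion charge 2−.

[Sn(bipy)2(CN)2][OsI(NO3)3(phen)]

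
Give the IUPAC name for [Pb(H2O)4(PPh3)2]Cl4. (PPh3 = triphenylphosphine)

The 4 chloride counter-ions carry a total charge of -4, so each complex ion is 4+.
Ligand charges: 4×aqua (neutral), 2×triphenylphosphine (neutral); total 0. So Pb + (0) = 4+, giving Pb = +4.
Ligands are named alphabetically: aqua before triphenylphosphine.

tetraaquabis(triphenylphosphine)lead(IV) chloride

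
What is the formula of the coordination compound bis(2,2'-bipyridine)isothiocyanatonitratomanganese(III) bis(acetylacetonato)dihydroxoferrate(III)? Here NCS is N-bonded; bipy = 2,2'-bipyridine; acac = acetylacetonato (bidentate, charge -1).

Cation [Mn…]: ligand charges -2, Mn(III) ⇒ ion charge 1+.
Anion [Fe…]: ligand charges -4, Fe(III) ⇒ ion charge 1−.

[Mn(bipy)2(NCS)(NO3)][Fe(acac)2(OH)2]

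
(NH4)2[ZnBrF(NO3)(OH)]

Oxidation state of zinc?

+2

2 ammonium outside the brackets (+1 each) → the complex ion is 2−.
Ligand charges: 1×OH = -1; 1×NO3 = -1; 1×F = -1; 1×Br = -1; sum -4.
Zn + (-4) = 2− ⇒ Zn is +2.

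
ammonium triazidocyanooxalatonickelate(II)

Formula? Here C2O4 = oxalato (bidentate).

(NH4)4[Ni(C2O4)(CN)(N3)3]

Ligands: 3 azido (N3, -1), 1 oxalato (C2O4, -2), 1 cyano (CN, -1). Ligand charge sum = -6.
Charge balance with ammonium (+1) requires 1 complex ion per 4 ammonium.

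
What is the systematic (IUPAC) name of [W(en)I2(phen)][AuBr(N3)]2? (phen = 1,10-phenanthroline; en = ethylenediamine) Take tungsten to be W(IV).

Both ions are complex: the cation is named first with the plain metal name, the anion second with the -ate form; each ion's ligands are alphabetised independently.
W is given as +4; the cation's ligand charges sum to -2, so the complex cation is 2+.
With 2 anions per cation, each anion must be 2/2 = 1−.
Anion: ligand charges sum to -2; for the ion to be 1−, Au = +1.

(ethylenediamine)diiodo(1,10-phenanthroline)tungsten(IV) azidobromoaurate(I)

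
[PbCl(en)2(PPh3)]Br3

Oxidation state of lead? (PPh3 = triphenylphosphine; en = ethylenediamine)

+4

3 bromide outside the brackets (-1 each) → the complex ion is 3+.
Ligand charges: 1×Cl = -1; 1×PPh3 neutral; 2×en neutral; sum -1.
Pb + (-1) = 3+ ⇒ Pb is +4.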